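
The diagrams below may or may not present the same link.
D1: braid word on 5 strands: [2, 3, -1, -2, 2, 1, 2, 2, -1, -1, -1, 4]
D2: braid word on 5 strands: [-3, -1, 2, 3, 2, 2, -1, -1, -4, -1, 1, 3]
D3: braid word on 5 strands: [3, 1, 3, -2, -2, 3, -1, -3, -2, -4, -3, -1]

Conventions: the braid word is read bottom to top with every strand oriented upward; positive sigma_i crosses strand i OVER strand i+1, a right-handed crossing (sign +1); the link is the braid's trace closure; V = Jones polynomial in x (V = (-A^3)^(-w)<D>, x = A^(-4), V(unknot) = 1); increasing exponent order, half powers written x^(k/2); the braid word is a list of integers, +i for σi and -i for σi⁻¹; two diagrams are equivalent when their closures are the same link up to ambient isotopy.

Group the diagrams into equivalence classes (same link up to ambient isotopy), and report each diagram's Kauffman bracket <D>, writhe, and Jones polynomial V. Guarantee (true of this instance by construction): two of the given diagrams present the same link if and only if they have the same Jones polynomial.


classes: {D1, D2} | {D3}
V(D1) = -x^-3 + x^-2 - x^-1 + 3 - x + x^2 - x^3  [12 crossings, <D> = -A^-6 + A^-2 - A^2 + 3A^6 - A^10 + A^14 - A^18, w = +2]
V(D2) = -x^-3 + x^-2 - x^-1 + 3 - x + x^2 - x^3  [12 crossings, <D> = -A^-12 + A^-8 - A^-4 + 3 - A^4 + A^8 - A^12, w = 0]
V(D3) = -x^-4 + x^-3 + x^-1  (w -4, c 12, <D> = A^-8 + 1 - A^4)
insight: comparing 3 Jones polynomials yields 2 groups


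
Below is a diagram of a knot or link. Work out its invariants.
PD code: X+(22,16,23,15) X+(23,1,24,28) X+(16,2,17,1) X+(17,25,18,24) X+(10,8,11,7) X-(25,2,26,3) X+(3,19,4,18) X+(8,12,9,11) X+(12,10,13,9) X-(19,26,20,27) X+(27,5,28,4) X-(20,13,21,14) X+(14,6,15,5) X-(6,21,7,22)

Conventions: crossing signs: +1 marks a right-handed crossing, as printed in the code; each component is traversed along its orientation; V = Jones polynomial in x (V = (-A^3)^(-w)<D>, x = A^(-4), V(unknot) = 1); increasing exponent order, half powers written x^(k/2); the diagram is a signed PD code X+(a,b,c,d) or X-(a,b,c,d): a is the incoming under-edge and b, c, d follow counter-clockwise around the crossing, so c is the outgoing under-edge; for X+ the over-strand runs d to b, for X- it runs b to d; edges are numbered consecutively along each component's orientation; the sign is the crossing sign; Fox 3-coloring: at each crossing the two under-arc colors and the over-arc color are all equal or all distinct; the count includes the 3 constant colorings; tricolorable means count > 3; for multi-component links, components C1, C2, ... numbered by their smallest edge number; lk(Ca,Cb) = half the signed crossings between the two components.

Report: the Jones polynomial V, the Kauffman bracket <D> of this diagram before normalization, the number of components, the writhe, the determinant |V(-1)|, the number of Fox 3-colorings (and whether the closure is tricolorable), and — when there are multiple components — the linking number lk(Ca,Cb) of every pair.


V(x) = 1 - 2x + 5x^2 - 8x^3 + 12x^4 - 14x^5 + 15x^6 - 14x^7 + 10x^8 - 7x^9 + 4x^10 - x^11
bracket: -A^-26 + 4A^-22 - 7A^-18 + 10A^-14 - 14A^-10 + 15A^-6 - 14A^-2 + 12A^2 - 8A^6 + 5A^10 - 2A^14 + A^18, w = +6
1 component, writhe +6, over 14 crossings
det 93, colorings 9 of 3^14 — tricolorable
observation: det 93 = |V(-1)|; divisible by 3, so tricolorable


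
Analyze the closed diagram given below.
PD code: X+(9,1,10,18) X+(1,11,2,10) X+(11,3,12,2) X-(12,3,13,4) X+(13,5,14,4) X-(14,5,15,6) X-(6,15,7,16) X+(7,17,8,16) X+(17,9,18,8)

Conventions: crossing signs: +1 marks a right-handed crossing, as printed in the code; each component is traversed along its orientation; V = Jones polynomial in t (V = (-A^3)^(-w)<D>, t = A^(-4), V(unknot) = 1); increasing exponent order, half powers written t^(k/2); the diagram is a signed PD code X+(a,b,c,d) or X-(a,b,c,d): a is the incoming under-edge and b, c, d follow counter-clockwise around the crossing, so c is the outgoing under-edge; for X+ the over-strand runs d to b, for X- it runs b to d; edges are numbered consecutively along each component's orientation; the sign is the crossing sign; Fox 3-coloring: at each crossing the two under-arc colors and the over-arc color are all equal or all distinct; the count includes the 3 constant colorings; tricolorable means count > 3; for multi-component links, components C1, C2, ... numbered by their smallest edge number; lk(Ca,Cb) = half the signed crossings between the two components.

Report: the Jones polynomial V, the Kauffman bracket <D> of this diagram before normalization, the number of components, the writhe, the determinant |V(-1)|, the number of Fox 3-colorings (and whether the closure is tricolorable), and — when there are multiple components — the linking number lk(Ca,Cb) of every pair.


Jones polynomial: V(t) = t + t^3 - t^4
<D> = A^-7 - A^-3 - A^5; writhe +3
components 1, writhe +3 (9 crossings)
3-colorings: 9 of 3^9, det 3 — tricolorable
note: V spans 3 powers of t: at least 3 crossings in any diagram


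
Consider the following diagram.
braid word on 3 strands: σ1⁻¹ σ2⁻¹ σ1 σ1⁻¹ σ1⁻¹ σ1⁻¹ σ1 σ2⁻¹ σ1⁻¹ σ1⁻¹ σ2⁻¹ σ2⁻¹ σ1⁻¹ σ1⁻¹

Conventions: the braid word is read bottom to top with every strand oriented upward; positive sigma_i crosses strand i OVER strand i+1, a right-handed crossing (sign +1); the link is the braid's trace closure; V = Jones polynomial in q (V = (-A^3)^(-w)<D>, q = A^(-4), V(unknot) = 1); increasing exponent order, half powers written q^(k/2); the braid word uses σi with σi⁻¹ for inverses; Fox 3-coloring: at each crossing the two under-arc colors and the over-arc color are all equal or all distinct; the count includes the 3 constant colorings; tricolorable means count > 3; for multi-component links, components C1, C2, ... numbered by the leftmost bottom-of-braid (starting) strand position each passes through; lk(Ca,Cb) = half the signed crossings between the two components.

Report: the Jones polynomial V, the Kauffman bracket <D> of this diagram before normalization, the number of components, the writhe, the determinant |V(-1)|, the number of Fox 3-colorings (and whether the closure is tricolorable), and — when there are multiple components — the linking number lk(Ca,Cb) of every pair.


V = -q^-12 + q^-11 - q^-10 + q^-9 - q^-8 + q^-6 + q^-4
<D> = A^-14 + A^-6 - A^2 + A^6 - A^10 + A^14 - A^18 (w = -10)
1 component over 14 crossings, w = -10
9 Fox colorings among 3^14, |V(-1)| = 3: tricolorable
why: V spans 8 powers of q: at least 8 crossings in any diagram


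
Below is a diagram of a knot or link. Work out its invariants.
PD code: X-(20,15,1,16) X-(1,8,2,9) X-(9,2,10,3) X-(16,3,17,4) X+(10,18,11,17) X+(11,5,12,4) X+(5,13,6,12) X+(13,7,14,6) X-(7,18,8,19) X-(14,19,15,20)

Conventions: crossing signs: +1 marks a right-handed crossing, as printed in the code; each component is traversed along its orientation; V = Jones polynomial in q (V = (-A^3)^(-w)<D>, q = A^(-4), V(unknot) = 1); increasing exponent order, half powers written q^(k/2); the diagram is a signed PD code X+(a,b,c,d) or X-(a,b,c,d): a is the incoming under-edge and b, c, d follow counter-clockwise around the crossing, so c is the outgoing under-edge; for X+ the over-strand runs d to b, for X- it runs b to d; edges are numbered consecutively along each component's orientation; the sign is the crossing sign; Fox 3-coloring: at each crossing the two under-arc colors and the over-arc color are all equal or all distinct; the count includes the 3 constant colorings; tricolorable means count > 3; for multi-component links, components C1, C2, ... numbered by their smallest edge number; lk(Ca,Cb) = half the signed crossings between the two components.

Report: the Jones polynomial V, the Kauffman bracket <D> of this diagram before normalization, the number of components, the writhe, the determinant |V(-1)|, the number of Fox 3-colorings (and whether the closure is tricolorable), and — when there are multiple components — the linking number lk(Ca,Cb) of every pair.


Jones polynomial: V(q) = -q^-5 + q^-4 - q^-3 + 2q^-2 - q^-1 + 2 - q
<D> = -A^-10 + 2A^-6 - A^-2 + 2A^2 - A^6 + A^10 - A^14; writhe -2
components 1, writhe -2 (10 crossings)
3-colorings: 9 of 3^10, det 9 — tricolorable
note: V spans 6 powers of q: at least 6 crossings in any diagram


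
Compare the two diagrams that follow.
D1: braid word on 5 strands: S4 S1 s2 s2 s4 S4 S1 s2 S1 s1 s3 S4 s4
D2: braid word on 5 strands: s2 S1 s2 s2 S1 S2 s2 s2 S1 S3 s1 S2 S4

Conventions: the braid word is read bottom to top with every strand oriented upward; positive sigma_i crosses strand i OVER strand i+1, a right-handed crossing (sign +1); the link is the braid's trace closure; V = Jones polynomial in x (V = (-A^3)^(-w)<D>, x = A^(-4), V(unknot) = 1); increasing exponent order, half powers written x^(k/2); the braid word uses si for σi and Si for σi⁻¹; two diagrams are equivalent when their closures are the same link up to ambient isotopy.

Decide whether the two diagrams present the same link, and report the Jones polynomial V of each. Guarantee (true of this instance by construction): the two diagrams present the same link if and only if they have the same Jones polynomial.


equivalent: yes
D1 (bracket -A^-11 + 2A^-7 - A^-3 + 2A - A^5 + A^9; 13 crossings at w = +1): V = -x^(-3/2) + x^(-1/2) - 2x^(1/2) + x^(3/2) - 2x^(5/2) + x^(7/2)
D2 (bracket -A^-17 + 2A^-13 - A^-9 + 2A^-5 - A^-1 + A^3; 13 crossings at w = -1): V = -x^(-3/2) + x^(-1/2) - 2x^(1/2) + x^(3/2) - 2x^(5/2) + x^(7/2)
key observation: D2 (13 crossings) and D1 (13) are Markov-related braid presentations


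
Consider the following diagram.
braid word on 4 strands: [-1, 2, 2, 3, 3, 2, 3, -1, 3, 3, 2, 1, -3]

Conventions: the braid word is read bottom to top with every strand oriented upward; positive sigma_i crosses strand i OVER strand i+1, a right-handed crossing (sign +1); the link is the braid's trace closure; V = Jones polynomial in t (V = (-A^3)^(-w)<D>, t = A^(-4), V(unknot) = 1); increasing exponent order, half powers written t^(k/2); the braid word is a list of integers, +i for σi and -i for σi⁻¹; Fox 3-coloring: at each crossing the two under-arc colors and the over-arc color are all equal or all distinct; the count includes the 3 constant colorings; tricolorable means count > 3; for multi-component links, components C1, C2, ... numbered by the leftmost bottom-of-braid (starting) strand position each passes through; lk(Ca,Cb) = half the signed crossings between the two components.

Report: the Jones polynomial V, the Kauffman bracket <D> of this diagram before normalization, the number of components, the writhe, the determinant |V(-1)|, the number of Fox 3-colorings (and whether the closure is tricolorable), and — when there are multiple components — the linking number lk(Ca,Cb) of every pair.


Jones polynomial: V(t) = t^3 + t^5 - t^8
<D> = A^-11 - A - A^9; writhe +7
components 1, writhe +7 (13 crossings)
3-colorings: 9 of 3^13, det 3 — tricolorable
note: det 3 = |V(-1)|; divisible by 3, so tricolorable


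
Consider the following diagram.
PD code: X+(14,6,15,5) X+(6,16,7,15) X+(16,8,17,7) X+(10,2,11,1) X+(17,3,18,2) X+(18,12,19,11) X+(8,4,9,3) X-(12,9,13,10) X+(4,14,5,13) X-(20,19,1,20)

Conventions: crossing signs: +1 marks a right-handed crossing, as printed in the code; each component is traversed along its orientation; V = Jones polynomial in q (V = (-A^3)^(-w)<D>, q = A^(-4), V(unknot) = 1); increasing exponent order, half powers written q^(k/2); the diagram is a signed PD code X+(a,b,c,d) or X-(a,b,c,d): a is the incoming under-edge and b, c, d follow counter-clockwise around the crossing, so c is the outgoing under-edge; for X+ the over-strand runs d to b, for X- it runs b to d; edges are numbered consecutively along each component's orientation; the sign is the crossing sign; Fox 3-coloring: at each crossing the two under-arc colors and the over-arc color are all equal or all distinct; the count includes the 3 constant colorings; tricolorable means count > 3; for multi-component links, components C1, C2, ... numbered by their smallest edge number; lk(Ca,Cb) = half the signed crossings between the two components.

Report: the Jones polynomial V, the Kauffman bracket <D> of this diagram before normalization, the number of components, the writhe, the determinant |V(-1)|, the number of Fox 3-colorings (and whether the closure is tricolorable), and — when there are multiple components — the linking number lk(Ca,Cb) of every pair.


Jones polynomial: V(q) = q^2 - q^3 + 2q^4 - 2q^5 + 3q^6 - 2q^7 + q^8 - q^9
<D> = -A^-18 + A^-14 - 2A^-10 + 3A^-6 - 2A^-2 + 2A^2 - A^6 + A^10; writhe +6
components 1, writhe +6 (10 crossings)
3-colorings: 3 of 3^10, det 13 — not tricolorable
note: the span of V is 7, forcing >= 7 crossings in any diagram


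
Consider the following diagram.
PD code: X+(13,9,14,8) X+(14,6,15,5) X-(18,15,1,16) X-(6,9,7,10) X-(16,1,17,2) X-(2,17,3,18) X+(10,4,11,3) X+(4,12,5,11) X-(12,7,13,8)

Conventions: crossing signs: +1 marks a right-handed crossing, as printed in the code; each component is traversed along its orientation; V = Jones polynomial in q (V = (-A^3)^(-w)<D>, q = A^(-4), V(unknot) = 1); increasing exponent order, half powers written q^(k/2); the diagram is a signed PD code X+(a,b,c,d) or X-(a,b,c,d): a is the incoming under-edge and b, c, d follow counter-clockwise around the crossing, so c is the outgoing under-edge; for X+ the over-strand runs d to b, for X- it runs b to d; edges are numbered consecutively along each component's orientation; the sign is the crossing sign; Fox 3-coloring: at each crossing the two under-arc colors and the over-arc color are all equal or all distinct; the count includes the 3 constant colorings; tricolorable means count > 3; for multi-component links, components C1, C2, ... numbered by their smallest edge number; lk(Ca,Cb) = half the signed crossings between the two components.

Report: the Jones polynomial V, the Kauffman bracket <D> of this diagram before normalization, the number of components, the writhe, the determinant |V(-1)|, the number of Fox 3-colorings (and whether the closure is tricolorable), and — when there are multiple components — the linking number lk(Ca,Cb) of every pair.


Jones polynomial: V(q) = -q^-3 + q^-2 - q^-1 + 3 - q + q^2 - q^3
<D> = A^-15 - A^-11 + A^-7 - 3A^-3 + A - A^5 + A^9; writhe -1
components 1, writhe -1 (9 crossings)
3-colorings: 27 of 3^9, det 9 — tricolorable
note: palindromic: swapping q for 1/q fixes V


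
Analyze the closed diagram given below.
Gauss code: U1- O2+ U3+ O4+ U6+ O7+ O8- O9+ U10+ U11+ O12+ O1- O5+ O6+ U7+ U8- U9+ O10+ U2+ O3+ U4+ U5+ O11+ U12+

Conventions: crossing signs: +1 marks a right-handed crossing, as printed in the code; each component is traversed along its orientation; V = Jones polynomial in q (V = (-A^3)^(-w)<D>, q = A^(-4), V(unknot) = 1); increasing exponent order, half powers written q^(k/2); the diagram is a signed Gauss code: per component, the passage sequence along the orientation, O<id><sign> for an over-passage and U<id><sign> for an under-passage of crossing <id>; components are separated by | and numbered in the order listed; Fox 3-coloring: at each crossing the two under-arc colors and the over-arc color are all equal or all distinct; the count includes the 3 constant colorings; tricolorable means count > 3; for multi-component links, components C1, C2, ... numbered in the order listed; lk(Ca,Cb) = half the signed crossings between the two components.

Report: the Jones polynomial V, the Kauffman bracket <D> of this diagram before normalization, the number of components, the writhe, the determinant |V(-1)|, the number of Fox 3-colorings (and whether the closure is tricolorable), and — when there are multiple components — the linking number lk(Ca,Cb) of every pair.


Jones polynomial: V(q) = q^3 + q^5 - q^8
<D> = -A^-8 + A^4 + A^12; writhe +8
components 1, writhe +8 (12 crossings)
3-colorings: 9 of 3^12, det 3 — tricolorable
note: w = +8 (over 12 crossings) is diagram-only; (-A^3)^(-8) removes it from V


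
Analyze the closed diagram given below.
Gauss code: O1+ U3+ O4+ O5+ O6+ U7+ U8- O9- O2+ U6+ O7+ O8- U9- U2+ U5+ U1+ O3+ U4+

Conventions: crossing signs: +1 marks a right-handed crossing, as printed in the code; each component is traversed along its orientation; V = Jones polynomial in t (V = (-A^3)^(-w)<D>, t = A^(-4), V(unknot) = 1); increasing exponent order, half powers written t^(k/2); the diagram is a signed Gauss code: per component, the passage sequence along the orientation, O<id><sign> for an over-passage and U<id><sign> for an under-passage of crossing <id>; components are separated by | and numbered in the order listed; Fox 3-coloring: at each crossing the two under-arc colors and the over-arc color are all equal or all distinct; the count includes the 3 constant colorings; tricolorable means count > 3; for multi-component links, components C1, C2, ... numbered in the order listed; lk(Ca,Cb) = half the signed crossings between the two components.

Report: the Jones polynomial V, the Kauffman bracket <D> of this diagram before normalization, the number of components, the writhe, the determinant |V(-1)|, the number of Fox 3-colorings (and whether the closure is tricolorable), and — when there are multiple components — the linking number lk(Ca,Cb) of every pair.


Jones polynomial: V(t) = t + t^3 - t^4
<D> = A^-1 - A^3 - A^11; writhe +5
components 1, writhe +5 (9 crossings)
3-colorings: 9 of 3^9, det 3 — tricolorable
note: the span of V is 3, forcing >= 3 crossings in any diagram


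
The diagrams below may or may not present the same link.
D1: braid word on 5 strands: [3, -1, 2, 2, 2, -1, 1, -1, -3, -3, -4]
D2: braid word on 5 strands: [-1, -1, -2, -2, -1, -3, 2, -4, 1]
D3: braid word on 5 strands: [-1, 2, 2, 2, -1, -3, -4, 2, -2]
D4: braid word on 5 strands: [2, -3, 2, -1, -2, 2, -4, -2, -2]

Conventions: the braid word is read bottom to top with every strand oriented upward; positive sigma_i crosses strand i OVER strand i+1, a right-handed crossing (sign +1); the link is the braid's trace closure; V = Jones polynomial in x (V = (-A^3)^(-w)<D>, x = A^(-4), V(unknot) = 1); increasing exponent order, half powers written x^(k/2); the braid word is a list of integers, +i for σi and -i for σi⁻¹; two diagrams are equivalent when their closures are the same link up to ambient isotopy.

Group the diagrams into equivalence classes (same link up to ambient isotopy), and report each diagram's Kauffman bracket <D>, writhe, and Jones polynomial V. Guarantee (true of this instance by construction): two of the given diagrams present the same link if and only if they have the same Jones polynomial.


equivalence classes: {D1, D3} | {D2} | {D4}
D1 (bracket -A^-17 + A^-13 - A^-9 + 2A^-5 + A^3; 11 crossings at w = -1): V = -x^(-3/2) - 2x^(1/2) + x^(3/2) - x^(5/2) + x^(7/2)
D2 (bracket A^-13 - A^-9 + A^-5 + A^3; 9 crossings at w = -5): V = -x^(-9/2) - x^(-5/2) + x^(-3/2) - x^(-1/2)
V(D3) = -x^(-3/2) - 2x^(1/2) + x^(3/2) - x^(5/2) + x^(7/2)  [9 crossings, <D> = -A^-17 + A^-13 - A^-9 + 2A^-5 + A^3, w = -1]
V(D4) = -x^(-1/2) - x^(1/2)  (w -3, c 9, <D> = A^-11 + A^-7)
key observation: V(x) takes 3 values over 4 diagrams, fixing the grouping


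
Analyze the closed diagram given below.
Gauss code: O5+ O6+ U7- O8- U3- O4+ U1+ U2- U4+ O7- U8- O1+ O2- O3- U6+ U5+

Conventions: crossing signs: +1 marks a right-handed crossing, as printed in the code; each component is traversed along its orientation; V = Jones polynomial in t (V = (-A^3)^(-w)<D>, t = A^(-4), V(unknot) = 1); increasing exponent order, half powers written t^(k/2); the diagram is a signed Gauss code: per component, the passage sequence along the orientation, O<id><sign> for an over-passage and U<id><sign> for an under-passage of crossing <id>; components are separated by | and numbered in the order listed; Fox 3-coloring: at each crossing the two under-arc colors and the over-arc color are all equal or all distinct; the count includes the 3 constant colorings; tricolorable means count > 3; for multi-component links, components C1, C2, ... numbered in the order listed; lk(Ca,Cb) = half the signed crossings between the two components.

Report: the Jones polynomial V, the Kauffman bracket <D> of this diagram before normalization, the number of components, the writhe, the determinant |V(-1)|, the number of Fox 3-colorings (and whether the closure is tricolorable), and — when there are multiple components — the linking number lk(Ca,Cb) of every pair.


V = -t^-4 + t^-3 + t^-1
<D> = A^4 + A^12 - A^16 (w = 0)
1 component over 8 crossings, w = 0
9 Fox colorings among 3^8, |V(-1)| = 3: tricolorable
why: |V(-1)| = 3: so tricolorable, since 3 divides 3


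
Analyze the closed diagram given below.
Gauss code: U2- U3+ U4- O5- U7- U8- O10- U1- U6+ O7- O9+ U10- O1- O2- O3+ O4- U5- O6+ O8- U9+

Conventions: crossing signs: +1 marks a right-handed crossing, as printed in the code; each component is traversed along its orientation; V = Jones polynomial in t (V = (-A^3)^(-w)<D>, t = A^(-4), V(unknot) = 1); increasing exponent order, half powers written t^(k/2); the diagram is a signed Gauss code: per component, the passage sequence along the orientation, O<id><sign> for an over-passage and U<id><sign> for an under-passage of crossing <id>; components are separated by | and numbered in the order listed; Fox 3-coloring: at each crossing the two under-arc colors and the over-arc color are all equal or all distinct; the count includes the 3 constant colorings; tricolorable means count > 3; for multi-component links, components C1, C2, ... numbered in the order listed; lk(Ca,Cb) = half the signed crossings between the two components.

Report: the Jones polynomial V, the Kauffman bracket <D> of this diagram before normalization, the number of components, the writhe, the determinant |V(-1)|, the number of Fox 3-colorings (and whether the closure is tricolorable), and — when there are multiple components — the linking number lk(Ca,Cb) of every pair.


Jones polynomial: V(t) = t^-7 - 2t^-6 + 2t^-5 - 3t^-4 + 3t^-3 - 2t^-2 + 2t^-1
<D> = 2A^-8 - 2A^-4 + 3 - 3A^4 + 2A^8 - 2A^12 + A^16; writhe -4
components 1, writhe -4 (10 crossings)
3-colorings: 9 of 3^10, det 15 — tricolorable
note: the span of V is 6, forcing >= 6 crossings in any diagram


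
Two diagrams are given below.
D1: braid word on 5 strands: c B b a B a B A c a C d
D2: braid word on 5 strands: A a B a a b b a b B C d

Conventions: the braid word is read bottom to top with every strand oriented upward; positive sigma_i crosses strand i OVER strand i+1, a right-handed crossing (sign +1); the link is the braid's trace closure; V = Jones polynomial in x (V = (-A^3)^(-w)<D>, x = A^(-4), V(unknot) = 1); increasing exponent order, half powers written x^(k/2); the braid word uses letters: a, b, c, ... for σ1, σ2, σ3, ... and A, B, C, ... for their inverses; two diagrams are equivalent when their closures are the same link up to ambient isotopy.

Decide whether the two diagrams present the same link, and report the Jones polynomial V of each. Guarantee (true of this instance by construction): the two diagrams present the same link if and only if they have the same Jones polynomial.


equivalent: no
V(D1) = x^-2 - x^-1 + 1 - x + x^2  (w +2, c 12, <D> = A^-2 - A^2 + A^6 - A^10 + A^14)
D2 (bracket -A^-12 + A^-8 - A^-4 + 2 - A^4 + A^8; 12 crossings at w = +4): V = x - x^2 + 2x^3 - x^4 + x^5 - x^6
why: comparing 2 Jones polynomials yields 2 groups


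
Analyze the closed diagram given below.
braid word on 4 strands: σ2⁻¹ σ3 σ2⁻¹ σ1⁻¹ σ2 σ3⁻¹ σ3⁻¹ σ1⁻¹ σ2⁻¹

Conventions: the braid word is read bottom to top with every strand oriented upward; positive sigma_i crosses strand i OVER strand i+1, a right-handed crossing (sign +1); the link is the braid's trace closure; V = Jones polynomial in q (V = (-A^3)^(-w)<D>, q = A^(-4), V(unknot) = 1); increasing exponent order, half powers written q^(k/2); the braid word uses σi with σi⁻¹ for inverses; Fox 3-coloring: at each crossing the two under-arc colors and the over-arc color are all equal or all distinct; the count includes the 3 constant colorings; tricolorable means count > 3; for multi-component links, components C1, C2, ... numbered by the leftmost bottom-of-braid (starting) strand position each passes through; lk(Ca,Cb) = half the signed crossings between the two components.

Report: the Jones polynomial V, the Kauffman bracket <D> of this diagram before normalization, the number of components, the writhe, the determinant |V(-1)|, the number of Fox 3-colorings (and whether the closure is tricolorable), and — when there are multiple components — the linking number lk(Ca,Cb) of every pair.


V = -q^-8 + q^-7 - q^-6 + 2q^-5 - 2q^-4 + 2q^-3 - q^-2 + q^-1
<D> = -A^-11 + A^-7 - 2A^-3 + 2A - 2A^5 + A^9 - A^13 + A^17 (w = -5)
1 component over 9 crossings, w = -5
3 Fox colorings among 3^9, |V(-1)| = 11: not tricolorable
why: w = -5 shifts under R1 moves; the (-A^3)^(5) factor cancels that in V


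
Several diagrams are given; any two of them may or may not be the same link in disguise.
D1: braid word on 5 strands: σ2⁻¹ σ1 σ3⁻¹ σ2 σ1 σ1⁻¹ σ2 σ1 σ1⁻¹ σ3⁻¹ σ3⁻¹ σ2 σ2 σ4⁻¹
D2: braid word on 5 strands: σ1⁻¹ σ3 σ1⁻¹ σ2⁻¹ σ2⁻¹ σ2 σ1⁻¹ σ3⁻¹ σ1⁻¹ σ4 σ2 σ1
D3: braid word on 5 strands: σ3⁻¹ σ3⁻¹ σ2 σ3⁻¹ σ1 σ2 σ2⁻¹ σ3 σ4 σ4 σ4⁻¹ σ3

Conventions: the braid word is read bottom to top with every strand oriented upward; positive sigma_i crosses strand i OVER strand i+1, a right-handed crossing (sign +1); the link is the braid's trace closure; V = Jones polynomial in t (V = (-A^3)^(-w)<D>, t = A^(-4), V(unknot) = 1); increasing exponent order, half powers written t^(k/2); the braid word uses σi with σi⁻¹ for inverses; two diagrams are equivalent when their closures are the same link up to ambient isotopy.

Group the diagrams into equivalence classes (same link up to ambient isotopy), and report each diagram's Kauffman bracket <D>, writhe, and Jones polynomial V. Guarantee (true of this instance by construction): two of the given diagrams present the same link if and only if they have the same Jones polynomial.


classes: {D1} | {D2} | {D3}
V(D1) = -t^-3 + 2t^-2 - 2t^-1 + 3 - 2t + 2t^2 - t^3  [14 crossings, <D> = -A^-12 + 2A^-8 - 2A^-4 + 3 - 2A^4 + 2A^8 - A^12, w = 0]
V(D2) = -t^-4 + t^-3 + t^-1  (w -2, c 12, <D> = A^-2 + A^6 - A^10)
V(D3) = 1  [12 crossings, <D> = A^6, w = +2]
note: 3 classes among 3 diagrams; unequal V(t) rules out equality


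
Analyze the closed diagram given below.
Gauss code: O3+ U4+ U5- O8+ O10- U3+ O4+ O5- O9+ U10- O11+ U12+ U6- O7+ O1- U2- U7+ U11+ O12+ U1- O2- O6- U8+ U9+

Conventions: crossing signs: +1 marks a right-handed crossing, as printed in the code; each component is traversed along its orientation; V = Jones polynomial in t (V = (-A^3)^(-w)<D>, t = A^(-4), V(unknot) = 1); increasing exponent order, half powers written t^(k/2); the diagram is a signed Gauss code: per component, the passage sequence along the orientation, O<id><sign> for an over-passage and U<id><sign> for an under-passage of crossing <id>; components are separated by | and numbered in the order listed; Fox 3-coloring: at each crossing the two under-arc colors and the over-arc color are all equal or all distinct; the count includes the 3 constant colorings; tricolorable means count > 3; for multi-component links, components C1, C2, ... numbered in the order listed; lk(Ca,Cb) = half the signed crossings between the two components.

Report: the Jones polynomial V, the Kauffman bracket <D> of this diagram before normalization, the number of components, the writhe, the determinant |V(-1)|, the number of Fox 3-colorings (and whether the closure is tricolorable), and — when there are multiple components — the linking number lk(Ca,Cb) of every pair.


Jones polynomial: V(t) = t^-2 - t^-1 + 1 - t + t^2
<D> = A^-2 - A^2 + A^6 - A^10 + A^14; writhe +2
components 1, writhe +2 (12 crossings)
3-colorings: 3 of 3^12, det 5 — not tricolorable
note: palindromic: swapping t for 1/t fixes V


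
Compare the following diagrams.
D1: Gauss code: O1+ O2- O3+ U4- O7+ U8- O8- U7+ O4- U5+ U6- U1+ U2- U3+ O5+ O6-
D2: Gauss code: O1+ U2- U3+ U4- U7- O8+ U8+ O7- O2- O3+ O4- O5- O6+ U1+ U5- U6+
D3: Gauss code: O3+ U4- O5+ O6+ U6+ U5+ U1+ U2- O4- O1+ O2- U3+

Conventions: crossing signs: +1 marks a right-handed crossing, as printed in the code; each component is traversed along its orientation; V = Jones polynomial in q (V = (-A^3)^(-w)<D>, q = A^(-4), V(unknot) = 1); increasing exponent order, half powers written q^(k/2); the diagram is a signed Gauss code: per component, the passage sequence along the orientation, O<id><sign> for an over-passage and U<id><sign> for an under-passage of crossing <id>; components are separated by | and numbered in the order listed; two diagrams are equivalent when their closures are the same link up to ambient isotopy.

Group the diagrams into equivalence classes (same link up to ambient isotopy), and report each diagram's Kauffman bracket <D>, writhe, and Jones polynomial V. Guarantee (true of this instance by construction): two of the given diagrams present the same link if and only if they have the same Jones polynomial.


classes: {D1, D2, D3}
V(D1) = 1  [8 crossings, <D> = 1, w = 0]
V(D2) = 1  [8 crossings, <D> = 1, w = 0]
V(D3) = 1  (w +2, c 6, <D> = A^6)
insight: one V(q) for all 3 diagrams — one class (guaranteed)


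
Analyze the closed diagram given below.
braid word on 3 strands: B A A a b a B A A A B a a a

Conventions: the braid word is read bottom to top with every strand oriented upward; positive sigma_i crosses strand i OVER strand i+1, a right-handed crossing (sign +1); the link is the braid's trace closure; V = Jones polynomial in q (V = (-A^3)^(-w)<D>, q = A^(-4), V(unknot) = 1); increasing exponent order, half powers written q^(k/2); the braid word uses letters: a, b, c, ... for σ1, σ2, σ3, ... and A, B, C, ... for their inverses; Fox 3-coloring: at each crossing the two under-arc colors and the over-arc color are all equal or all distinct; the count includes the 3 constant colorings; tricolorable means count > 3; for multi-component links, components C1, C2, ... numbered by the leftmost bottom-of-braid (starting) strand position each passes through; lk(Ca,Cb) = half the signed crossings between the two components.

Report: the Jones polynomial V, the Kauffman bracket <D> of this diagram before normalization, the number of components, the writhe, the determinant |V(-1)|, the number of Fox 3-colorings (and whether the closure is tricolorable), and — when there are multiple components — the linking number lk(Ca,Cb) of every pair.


Jones polynomial: V(q) = q^-6 - 2q^-5 + 2q^-4 - 3q^-3 + 4q^-2 - 3q^-1 + 3 - 2q + q^2
<D> = A^-14 - 2A^-10 + 3A^-6 - 3A^-2 + 4A^2 - 3A^6 + 2A^10 - 2A^14 + A^18; writhe -2
components 1, writhe -2 (14 crossings)
3-colorings: 9 of 3^14, det 21 — tricolorable
note: the word shrinks to σ2⁻¹ σ1⁻¹ σ2 σ1 σ2⁻¹ σ1⁻¹ σ1⁻¹ σ1⁻¹ σ2⁻¹ σ1 σ1 σ1 after cancelling


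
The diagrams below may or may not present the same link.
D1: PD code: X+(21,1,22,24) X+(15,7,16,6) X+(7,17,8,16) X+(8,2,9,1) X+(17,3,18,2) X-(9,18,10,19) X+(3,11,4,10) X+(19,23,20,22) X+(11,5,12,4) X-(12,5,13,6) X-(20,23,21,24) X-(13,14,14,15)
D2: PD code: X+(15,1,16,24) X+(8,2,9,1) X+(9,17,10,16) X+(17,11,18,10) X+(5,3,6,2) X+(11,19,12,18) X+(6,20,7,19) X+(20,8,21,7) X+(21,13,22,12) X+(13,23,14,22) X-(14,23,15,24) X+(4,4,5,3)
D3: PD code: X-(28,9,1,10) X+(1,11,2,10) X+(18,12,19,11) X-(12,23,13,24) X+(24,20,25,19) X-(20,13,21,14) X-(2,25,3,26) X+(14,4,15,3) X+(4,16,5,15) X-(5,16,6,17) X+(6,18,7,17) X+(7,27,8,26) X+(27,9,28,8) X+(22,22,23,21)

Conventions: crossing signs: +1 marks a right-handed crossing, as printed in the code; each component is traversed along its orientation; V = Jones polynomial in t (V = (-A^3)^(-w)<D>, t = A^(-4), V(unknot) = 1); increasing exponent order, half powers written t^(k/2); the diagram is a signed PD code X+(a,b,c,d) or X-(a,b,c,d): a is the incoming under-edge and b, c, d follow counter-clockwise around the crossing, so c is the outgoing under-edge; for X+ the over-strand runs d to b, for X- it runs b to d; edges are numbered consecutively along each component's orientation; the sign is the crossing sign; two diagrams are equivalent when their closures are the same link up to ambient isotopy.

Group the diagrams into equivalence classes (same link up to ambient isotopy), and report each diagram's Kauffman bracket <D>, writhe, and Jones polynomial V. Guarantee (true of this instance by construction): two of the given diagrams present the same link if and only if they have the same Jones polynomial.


classes: {D1} | {D2} | {D3}
V(D1) = t + t^3 - t^4  [12 crossings, <D> = -A^-4 + 1 + A^8, w = +4]
V(D2) = t^3 + t^5 - t^8  [12 crossings, <D> = -A^-2 + A^10 + A^18, w = +10]
V(D3) = t^-1 - 2 + 4t - 5t^2 + 6t^3 - 5t^4 + 4t^5 - 3t^6 + t^7  (w +4, c 14, <D> = A^-16 - 3A^-12 + 4A^-8 - 5A^-4 + 6 - 5A^4 + 4A^8 - 2A^12 + A^16)
insight: V(t) takes 3 values over 3 diagrams, fixing the grouping


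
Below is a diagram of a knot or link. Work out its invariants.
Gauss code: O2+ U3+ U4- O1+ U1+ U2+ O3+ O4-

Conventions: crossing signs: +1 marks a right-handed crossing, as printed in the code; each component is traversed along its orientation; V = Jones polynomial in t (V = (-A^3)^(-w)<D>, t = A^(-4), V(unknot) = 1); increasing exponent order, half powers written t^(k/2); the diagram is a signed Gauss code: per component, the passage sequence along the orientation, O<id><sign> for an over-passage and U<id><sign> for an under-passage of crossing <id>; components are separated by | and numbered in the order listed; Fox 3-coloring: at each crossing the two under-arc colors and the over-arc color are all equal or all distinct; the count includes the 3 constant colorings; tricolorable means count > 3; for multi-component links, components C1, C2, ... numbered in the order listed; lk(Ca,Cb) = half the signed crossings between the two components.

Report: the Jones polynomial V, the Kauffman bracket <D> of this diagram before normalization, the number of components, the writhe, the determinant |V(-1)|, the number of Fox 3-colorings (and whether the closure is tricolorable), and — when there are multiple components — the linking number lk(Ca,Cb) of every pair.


V = 1
<D> = A^6 (w = +2)
1 component over 4 crossings, w = +2
3 Fox colorings among 3^4, |V(-1)| = 1: not tricolorable
why: w = +2 (over 4 crossings) is diagram-only; (-A^3)^(-2) removes it from V


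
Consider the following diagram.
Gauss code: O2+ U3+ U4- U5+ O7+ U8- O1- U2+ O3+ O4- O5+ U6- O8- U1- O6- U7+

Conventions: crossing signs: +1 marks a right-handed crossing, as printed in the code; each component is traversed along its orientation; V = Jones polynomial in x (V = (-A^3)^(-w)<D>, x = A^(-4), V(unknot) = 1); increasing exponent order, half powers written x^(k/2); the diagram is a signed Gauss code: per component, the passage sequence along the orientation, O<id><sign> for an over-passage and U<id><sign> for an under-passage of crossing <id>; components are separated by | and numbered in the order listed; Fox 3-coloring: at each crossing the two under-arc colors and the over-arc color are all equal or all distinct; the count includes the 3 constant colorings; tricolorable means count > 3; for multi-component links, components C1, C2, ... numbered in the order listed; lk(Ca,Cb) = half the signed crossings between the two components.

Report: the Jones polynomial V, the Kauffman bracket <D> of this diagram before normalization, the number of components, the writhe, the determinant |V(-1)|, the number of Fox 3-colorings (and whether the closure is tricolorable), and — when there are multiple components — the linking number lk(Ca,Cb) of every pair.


V = -x^-3 + 2x^-2 - 2x^-1 + 3 - 2x + 2x^2 - x^3
<D> = -A^-12 + 2A^-8 - 2A^-4 + 3 - 2A^4 + 2A^8 - A^12 (w = 0)
1 component over 8 crossings, w = 0
3 Fox colorings among 3^8, |V(-1)| = 13: not tricolorable
why: palindromic: swapping x for 1/x fixes V


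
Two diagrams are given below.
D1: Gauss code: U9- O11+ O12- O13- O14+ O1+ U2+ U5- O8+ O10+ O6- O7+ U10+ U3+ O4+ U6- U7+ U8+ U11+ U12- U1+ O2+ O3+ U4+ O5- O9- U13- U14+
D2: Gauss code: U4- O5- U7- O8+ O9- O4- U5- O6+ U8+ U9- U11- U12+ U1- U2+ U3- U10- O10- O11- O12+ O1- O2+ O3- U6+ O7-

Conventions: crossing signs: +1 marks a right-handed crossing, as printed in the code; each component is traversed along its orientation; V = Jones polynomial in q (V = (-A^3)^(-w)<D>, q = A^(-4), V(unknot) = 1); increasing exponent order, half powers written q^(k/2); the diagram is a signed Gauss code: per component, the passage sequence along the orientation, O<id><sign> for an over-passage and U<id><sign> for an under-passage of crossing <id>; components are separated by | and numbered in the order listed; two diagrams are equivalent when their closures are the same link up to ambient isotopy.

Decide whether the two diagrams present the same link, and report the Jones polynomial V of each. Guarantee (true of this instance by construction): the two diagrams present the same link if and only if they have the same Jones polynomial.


equivalent: no
V(D1) = q - q^2 + 2q^3 - q^4 + q^5 - q^6  (w +4, c 14, <D> = -A^-12 + A^-8 - A^-4 + 2 - A^4 + A^8)
V(D2) = -q^-4 + q^-3 + q^-1  (w -4, c 12, <D> = A^-8 + 1 - A^4)
why: V(q) takes 2 values over 2 diagrams, fixing the grouping


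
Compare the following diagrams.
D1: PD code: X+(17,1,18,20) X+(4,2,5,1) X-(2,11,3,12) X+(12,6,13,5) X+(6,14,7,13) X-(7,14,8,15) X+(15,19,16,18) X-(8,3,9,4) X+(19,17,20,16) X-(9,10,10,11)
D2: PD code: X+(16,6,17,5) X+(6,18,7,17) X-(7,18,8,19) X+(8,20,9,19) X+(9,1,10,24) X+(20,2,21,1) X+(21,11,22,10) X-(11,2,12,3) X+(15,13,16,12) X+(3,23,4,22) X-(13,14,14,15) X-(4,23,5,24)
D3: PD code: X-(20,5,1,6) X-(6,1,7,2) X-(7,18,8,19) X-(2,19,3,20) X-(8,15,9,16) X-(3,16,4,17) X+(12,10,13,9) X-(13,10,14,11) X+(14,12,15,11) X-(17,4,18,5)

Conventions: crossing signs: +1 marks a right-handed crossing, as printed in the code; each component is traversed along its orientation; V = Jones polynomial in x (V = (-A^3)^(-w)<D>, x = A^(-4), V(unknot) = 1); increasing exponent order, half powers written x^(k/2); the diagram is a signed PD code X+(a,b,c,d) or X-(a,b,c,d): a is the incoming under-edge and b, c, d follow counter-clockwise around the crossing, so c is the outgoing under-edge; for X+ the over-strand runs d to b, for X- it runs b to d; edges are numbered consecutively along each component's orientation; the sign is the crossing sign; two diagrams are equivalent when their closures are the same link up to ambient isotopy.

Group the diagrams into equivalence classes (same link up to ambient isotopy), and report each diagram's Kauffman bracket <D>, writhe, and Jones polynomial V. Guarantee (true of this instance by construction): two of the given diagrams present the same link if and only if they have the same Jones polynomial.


equivalence classes: {D1} | {D2} | {D3}
D1 (bracket -A^-18 + 2A^-14 - 2A^-10 + 3A^-6 - 3A^-2 + 2A^2 - A^6 + A^10; 10 crossings at w = +2): V = x^-1 - 1 + 2x - 3x^2 + 3x^3 - 2x^4 + 2x^5 - x^6
V(D2) = x + x^3 - x^4  [12 crossings, <D> = -A^-4 + 1 + A^8, w = +4]
V(D3) = -x^-7 + x^-6 - x^-5 + x^-4 + x^-2  [10 crossings, <D> = A^-10 + A^-2 - A^2 + A^6 - A^10, w = -6]
key observation: 3 values of V(x) split the 3 diagrams


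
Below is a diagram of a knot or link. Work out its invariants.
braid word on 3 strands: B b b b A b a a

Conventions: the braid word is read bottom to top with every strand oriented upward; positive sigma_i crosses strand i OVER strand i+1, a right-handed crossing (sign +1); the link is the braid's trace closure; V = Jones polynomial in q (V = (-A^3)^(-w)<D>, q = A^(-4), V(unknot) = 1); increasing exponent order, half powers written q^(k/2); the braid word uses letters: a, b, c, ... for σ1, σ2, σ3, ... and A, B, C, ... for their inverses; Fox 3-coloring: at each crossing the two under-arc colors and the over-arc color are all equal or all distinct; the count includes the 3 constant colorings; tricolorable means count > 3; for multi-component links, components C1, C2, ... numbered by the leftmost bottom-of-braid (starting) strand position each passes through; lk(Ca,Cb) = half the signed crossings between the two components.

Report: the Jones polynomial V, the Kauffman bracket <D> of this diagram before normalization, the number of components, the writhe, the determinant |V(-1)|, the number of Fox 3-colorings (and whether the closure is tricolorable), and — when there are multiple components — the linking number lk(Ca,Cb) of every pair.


Jones polynomial: V(q) = q - q^2 + 2q^3 - q^4 + q^5 - q^6
<D> = -A^-12 + A^-8 - A^-4 + 2 - A^4 + A^8; writhe +4
components 1, writhe +4 (8 crossings)
3-colorings: 3 of 3^8, det 7 — not tricolorable
note: V spans 5 powers of q: at least 5 crossings in any diagram
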